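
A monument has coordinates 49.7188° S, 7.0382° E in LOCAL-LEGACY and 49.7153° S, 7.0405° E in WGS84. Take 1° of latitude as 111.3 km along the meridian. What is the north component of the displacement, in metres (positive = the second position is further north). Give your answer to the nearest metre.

Δφ = -49.7153° − -49.7188° = +0.0035°; Δλ = 7.0405° − 7.0382° = +0.0023°.
ΔN = Δφ × 111300 = 389.6 m; ΔE = Δλ × 111300 × cos(-49.7188°) = +0.0023 × 111300 × 0.646539 = 165.5 m.

ΔN = 390 m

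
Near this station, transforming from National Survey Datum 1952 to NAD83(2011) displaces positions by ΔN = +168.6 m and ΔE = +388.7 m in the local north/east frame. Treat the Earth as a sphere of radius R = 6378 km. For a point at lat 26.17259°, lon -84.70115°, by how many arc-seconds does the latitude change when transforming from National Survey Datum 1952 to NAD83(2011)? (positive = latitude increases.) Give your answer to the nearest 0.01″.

Δφ = 5.45″

On a sphere of radius R, 1 rad of latitude = R, so Δφ = ΔN / R = 168.6 / 6378000 = 2.6435e-05 rad = 5.453″.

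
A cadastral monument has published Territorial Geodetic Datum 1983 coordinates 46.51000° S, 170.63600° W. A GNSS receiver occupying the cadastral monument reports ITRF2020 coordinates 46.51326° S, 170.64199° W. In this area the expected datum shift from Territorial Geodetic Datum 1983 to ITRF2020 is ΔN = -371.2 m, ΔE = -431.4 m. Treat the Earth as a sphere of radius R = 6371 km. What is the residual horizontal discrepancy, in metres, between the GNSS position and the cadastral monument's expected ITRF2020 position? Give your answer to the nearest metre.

28 m

Observed coordinate differences: Δφ = -0.00326°, Δλ = -0.00599°.
Converting to metres (1° lat = 111195 m, cos φ = 0.688228): observed ΔN = -362.5 m, observed ΔE = -458.4 m.
Subtracting the expected shift leaves a residual of -362.5 − (-371.2) = 8.7 m north and -458.4 − (-431.4) = -27.0 m east.
Residual distance = √(8.7² + (-27.0)²) = 28.4 m.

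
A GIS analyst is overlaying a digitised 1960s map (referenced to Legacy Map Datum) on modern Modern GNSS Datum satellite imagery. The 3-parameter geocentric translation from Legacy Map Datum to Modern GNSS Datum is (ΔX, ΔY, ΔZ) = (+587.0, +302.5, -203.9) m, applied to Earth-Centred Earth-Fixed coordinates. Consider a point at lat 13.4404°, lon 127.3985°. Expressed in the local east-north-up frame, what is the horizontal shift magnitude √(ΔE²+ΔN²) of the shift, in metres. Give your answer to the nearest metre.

672 m

At φ = 13.4404°, λ = 127.3985°: sin φ = 0.232434, cos φ = 0.972612, sin λ = 0.794431, cos λ = -0.607355.
ΔE = −sin λ·ΔX + cos λ·ΔY = −(0.794431)·(587.0) + (-0.607355)·(302.5) = -650.06 m.
ΔN = −sin φ cos λ·ΔX − sin φ sin λ·ΔY + cos φ·ΔZ = −(0.232434)(-0.607355)(587.0) − (0.232434)(0.794431)(302.5) + (0.972612)(-203.9) = -171.31 m.
Horizontal magnitude = √(ΔE² + ΔN²) = √((-650.06)² + (-171.31)²) = 672.25 m.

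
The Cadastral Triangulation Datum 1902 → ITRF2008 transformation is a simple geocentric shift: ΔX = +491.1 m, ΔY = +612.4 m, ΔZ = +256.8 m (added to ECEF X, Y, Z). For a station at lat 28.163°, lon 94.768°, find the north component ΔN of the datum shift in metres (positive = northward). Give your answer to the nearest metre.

The local north axis is (−sin φ cos λ, −sin φ sin λ, cos φ), giving ΔN = 19.267 − 288.041 + 226.397 = -42.38 m.

ΔN = -42 m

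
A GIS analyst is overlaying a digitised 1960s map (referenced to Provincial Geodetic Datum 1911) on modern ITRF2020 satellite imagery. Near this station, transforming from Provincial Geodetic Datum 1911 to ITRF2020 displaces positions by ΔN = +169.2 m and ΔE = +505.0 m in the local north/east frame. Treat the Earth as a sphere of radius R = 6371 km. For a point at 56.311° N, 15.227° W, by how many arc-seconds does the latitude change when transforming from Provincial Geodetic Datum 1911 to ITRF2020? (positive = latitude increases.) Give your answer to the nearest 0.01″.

On a sphere of radius R, 1 rad of latitude = R, so Δφ = ΔN / R = 169.2 / 6371000 = 2.6558e-05 rad = 5.478″.

Δφ = 5.48″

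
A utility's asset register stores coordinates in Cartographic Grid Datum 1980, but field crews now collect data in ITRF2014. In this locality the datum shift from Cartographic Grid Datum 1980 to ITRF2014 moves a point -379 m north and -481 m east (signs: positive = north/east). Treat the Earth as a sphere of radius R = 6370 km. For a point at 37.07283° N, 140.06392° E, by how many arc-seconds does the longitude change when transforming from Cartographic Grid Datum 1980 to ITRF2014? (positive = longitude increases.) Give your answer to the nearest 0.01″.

At latitude 37.07283°, cos φ = 0.797870.
One radian of longitude at latitude φ spans R cos φ, so Δλ = ΔE / (R cos φ) = -481.0 / (6370000 × 0.797870) = -9.4640e-05 rad = -19.521″.

Δλ = -19.52″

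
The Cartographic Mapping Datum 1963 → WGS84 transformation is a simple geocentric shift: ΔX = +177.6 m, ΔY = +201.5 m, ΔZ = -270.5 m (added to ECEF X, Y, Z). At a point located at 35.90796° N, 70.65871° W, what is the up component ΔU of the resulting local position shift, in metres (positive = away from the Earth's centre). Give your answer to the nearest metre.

ΔU = -265 m

The local up (radial) axis is (cos φ cos λ, cos φ sin λ, sin φ), giving ΔU = 47.642 − 153.996 − 158.644 = -265.00 m.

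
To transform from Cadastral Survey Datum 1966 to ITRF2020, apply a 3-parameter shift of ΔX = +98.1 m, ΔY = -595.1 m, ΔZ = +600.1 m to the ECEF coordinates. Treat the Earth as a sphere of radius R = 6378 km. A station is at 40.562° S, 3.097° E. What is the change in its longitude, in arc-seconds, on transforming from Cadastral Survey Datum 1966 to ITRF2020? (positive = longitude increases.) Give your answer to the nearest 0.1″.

Δλ = -25.5″

sin φ = -0.650271, cos φ = 0.759703, sin λ = 0.054027, cos λ = 0.998540.
East component: ΔE = −sin λ·ΔX + cos λ·ΔY = −(0.054027)(98.1) + (0.998540)(-595.1) = -599.53 m.
1° of latitude spans πR/180 = 111317 m; at latitude φ, 1° of longitude spans that × cos φ = 84567.9 m, so Δλ = -599.53 / 84567.9 × 3600 = -25.522″.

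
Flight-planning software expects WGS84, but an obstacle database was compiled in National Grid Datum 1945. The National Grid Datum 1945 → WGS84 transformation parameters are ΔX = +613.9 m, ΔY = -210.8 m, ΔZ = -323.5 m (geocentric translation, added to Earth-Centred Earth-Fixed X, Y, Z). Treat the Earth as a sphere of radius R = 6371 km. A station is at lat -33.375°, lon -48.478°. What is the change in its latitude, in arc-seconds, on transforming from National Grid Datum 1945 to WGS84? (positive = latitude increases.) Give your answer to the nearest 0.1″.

sin φ = -0.550116, cos φ = 0.835088, sin λ = -0.748701, cos λ = 0.662908.
North component: ΔN = −sin φ cos λ·ΔX − sin φ sin λ·ΔY + cos φ·ΔZ = −(-0.550116)(0.662908)(613.9) − (-0.550116)(-0.748701)(-210.8) + (0.835088)(-323.5) = 40.55 m.
1° of latitude spans πR/180 = 111195 m, so Δφ = 40.55 / 111195 × 3600 = 1.313″.

Δφ = 1.3″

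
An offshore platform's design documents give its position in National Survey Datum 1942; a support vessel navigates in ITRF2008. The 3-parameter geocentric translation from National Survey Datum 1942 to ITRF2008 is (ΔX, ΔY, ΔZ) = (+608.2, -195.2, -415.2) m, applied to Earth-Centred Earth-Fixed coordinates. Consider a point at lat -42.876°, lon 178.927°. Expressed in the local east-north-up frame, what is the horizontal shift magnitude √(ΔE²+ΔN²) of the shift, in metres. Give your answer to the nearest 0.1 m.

The local east axis at (φ, λ) is (−sin λ, cos λ, 0), so ΔE = −sin(178.927°)·608.2 + cos(178.927°)·(-195.2) = 183.78 m.
The local north axis is (−sin φ cos λ, −sin φ sin λ, cos φ), giving ΔN = -413.755 − 2.487 − 304.270 = -720.51 m.
Horizontal magnitude = √(ΔE² + ΔN²) = √(183.78² + (-720.51)²) = 743.58 m.

743.6 m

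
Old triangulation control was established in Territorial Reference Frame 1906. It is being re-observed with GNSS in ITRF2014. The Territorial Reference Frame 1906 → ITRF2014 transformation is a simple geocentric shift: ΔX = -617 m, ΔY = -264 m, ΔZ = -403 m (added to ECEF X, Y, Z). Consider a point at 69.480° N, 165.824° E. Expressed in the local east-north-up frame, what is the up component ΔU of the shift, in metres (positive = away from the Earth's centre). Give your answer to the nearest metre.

ΔU = -190 m

At φ = 69.480°, λ = 165.824°: sin φ = 0.936550, cos φ = 0.350534, sin λ = 0.244901, cos λ = -0.969548.
ΔU = cos φ cos λ·ΔX + cos φ sin λ·ΔY + sin φ·ΔZ = (0.350534)(-0.969548)(-617) + (0.350534)(0.244901)(-264) + (0.936550)(-403) = -190.40 m.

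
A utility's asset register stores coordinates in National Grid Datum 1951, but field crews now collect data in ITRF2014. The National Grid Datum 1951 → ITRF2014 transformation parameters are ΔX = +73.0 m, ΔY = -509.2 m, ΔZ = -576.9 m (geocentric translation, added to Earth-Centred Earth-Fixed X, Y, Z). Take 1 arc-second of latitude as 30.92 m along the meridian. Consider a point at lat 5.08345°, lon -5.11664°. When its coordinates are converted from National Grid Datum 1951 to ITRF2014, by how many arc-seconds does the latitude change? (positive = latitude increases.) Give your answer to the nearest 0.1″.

Δφ = -18.9″

sin φ = 0.088607, cos φ = 0.996067, sin λ = -0.089184, cos λ = 0.996015.
North component: ΔN = −sin φ cos λ·ΔX − sin φ sin λ·ΔY + cos φ·ΔZ = −(0.088607)(0.996015)(73.0) − (0.088607)(-0.089184)(-509.2) + (0.996067)(-576.9) = -585.10 m.
1° of latitude spans 3600 × 30.92 = 111312 m, so Δφ = -585.10 / 111312 × 3600 = -18.923″.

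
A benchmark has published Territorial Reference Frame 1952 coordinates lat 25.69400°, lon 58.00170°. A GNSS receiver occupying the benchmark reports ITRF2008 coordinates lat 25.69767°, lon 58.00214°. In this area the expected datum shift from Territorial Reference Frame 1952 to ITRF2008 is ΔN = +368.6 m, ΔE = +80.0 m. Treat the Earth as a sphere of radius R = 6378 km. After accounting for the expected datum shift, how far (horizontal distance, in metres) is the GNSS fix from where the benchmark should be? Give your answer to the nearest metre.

Observed coordinate differences: Δφ = +0.00367°, Δλ = +0.00044°.
Converting to metres (1° lat = 111317 m, cos φ = 0.901122): observed ΔN = 408.5 m, observed ΔE = 44.1 m.
Subtracting the expected shift leaves a residual of 408.5 − (368.6) = 39.9 m north and 44.1 − (80.0) = -35.9 m east.
Residual distance = √(39.9² + (-35.9)²) = 53.7 m.

54 m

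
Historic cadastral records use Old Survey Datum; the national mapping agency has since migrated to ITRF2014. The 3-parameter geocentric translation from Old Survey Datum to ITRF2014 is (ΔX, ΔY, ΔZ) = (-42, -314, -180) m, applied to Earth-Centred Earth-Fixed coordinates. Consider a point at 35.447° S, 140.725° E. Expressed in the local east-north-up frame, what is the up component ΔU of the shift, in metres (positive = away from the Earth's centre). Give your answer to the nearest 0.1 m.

ΔU = -31.1 m

At φ = -35.447°, λ = 140.725°: sin φ = -0.579950, cos φ = 0.814652, sin λ = 0.633043, cos λ = -0.774117.
ΔU = cos φ cos λ·ΔX + cos φ sin λ·ΔY + sin φ·ΔZ = (0.814652)(-0.774117)(-42) + (0.814652)(0.633043)(-314) + (-0.579950)(-180) = -31.06 m.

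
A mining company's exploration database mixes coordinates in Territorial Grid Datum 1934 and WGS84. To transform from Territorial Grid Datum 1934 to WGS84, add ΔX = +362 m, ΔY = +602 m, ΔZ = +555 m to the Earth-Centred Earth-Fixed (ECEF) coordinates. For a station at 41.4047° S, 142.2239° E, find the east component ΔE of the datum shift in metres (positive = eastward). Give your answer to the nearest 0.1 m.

At φ = -41.4047°, λ = 142.2239°: sin φ = -0.661373, cos φ = 0.750057, sin λ = 0.612577, cos λ = -0.790411.
ΔE = −sin λ·ΔX + cos λ·ΔY = −(0.612577)·(362) + (-0.790411)·(602) = -697.58 m.

ΔE = -697.6 m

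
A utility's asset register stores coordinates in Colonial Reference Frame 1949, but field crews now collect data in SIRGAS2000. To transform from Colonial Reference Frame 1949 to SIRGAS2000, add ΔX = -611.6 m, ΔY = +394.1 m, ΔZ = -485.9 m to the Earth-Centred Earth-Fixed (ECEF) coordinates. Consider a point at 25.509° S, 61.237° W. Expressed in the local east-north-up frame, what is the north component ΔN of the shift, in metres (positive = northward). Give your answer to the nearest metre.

ΔN = -714 m

At φ = -25.509°, λ = -61.237°: sin φ = -0.430653, cos φ = 0.902518, sin λ = -0.876618, cos λ = 0.481188.
ΔN = −sin φ cos λ·ΔX − sin φ sin λ·ΔY + cos φ·ΔZ = −(-0.430653)(0.481188)(-611.6) − (-0.430653)(-0.876618)(394.1) + (0.902518)(-485.9) = -714.05 m.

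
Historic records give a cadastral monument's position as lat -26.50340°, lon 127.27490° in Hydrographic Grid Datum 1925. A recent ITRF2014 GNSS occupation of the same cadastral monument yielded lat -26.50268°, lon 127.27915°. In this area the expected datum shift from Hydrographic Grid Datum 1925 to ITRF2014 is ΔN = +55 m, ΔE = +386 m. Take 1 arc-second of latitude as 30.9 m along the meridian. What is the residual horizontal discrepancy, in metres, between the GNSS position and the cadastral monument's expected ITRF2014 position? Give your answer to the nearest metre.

Observed coordinate differences: Δφ = +0.00072°, Δλ = +0.00425°.
Converting to metres (1° lat = 111240 m, cos φ = 0.894908): observed ΔN = 80.1 m, observed ΔE = 423.1 m.
Subtracting the expected shift leaves a residual of 80.1 − (55) = 25.1 m north and 423.1 − (386) = 37.1 m east.
Residual distance = √(25.1² + 37.1²) = 44.8 m.

45 m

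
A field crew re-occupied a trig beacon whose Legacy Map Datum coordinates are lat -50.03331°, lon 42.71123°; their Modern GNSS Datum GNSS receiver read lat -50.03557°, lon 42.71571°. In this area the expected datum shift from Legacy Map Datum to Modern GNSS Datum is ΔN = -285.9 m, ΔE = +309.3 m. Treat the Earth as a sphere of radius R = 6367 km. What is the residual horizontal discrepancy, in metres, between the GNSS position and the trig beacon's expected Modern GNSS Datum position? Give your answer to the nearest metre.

36 m

Observed coordinate differences: Δφ = -0.00226°, Δλ = +0.00448°.
Converting to metres (1° lat = 111125 m, cos φ = 0.642342): observed ΔN = -251.1 m, observed ΔE = 319.8 m.
Subtracting the expected shift leaves a residual of -251.1 − (-285.9) = 34.8 m north and 319.8 − (309.3) = 10.5 m east.
Residual distance = √(34.8² + 10.5²) = 36.3 m.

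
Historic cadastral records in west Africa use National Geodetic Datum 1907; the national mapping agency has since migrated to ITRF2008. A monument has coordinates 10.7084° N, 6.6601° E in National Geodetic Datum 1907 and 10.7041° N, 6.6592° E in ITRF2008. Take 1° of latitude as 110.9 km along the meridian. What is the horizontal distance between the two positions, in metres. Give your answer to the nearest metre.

Δφ = 10.7041° − 10.7084° = -0.0043°; Δλ = 6.6592° − 6.6601° = -0.0009°.
ΔN = Δφ × 110900 = -476.9 m; ΔE = Δλ × 110900 × cos(10.7084°) = -0.0009 × 110900 × 0.982586 = -98.1 m.
Distance = √(ΔE² + ΔN²) = √((-98.1)² + (-476.9)²) = 486.9 m.

487 m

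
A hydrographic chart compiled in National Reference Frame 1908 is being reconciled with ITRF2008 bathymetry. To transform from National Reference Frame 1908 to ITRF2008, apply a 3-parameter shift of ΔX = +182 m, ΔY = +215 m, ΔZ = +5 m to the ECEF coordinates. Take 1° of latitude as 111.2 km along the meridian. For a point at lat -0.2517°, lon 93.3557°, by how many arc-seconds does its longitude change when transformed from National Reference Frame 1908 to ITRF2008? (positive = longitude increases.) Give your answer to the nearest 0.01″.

sin φ = -0.004393, cos φ = 0.999990, sin λ = 0.998285, cos λ = -0.058535.
East component: ΔE = −sin λ·ΔX + cos λ·ΔY = −(0.998285)(182) + (-0.058535)(215) = -194.27 m.
1° of latitude spans 111200 m; at latitude φ, 1° of longitude spans that × cos φ = 111198.9 m, so Δλ = -194.27 / 111198.9 × 3600 = -6.289″.

Δλ = -6.29″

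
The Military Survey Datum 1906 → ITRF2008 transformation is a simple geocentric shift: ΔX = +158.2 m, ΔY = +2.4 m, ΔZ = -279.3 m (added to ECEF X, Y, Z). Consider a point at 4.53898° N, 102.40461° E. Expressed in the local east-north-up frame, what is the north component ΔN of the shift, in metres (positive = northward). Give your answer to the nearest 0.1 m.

The local north axis is (−sin φ cos λ, −sin φ sin λ, cos φ), giving ΔN = 2.689 − 0.185 − 278.424 = -275.92 m.

ΔN = -275.9 m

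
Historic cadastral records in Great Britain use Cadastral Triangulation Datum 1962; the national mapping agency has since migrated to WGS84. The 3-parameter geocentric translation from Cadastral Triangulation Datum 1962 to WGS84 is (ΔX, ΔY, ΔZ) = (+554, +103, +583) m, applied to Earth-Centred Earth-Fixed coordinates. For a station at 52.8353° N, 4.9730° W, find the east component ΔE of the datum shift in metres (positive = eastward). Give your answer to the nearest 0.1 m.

At φ = 52.8353°, λ = -4.9730°: sin φ = 0.796902, cos φ = 0.604108, sin λ = -0.086686, cos λ = 0.996236.
ΔE = −sin λ·ΔX + cos λ·ΔY = −(-0.086686)·(554) + (0.996236)·(103) = 150.64 m.

ΔE = 150.6 m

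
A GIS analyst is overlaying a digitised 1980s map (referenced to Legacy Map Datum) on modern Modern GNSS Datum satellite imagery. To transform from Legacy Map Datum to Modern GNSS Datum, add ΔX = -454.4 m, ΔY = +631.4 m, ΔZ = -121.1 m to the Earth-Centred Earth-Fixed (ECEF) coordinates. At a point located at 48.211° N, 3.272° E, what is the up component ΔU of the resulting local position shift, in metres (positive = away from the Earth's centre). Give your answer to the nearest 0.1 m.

ΔU = -368.6 m

At φ = 48.211°, λ = 3.272°: sin φ = 0.745604, cos φ = 0.666389, sin λ = 0.057076, cos λ = 0.998370.
ΔU = cos φ cos λ·ΔX + cos φ sin λ·ΔY + sin φ·ΔZ = (0.666389)(0.998370)(-454.4) + (0.666389)(0.057076)(631.4) + (0.745604)(-121.1) = -368.59 m.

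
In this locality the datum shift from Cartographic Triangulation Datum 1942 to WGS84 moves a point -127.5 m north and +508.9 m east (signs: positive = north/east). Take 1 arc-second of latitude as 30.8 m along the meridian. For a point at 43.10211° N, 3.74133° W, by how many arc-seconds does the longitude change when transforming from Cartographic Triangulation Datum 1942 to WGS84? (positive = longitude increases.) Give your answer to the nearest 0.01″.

Δλ = 22.63″

At latitude 43.10211°, cos φ = 0.730137.
1″ of longitude at this latitude = 30.80 × cos φ = 22.4882 m, so Δλ = 508.9 / 22.4882 = 22.630″.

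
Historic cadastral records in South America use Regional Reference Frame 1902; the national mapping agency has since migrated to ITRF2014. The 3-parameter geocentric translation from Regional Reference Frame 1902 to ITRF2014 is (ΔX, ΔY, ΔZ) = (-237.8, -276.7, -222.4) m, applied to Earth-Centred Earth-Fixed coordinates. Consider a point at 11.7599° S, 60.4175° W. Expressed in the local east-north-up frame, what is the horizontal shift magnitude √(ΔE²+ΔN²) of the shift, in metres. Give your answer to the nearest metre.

The local east axis at (φ, λ) is (−sin λ, cos λ, 0), so ΔE = −sin(-60.4175°)·(-237.8) + cos(-60.4175°)·(-276.7) = -343.40 m.
The local north axis is (−sin φ cos λ, −sin φ sin λ, cos φ), giving ΔN = -23.927 + 49.043 − 217.732 = -192.62 m.
Horizontal magnitude = √(ΔE² + ΔN²) = √((-343.40)² + (-192.62)²) = 393.73 m.

394 m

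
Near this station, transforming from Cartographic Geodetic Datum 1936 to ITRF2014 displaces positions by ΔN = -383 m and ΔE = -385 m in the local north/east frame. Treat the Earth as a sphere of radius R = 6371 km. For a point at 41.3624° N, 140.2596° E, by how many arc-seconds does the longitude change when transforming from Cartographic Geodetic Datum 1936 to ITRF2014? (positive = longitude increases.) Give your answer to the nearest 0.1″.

At latitude 41.3624°, cos φ = 0.750545.
One radian of longitude at latitude φ spans R cos φ, so Δλ = ΔE / (R cos φ) = -385.0 / (6371000 × 0.750545) = -8.0515e-05 rad = -16.607″.

Δλ = -16.6″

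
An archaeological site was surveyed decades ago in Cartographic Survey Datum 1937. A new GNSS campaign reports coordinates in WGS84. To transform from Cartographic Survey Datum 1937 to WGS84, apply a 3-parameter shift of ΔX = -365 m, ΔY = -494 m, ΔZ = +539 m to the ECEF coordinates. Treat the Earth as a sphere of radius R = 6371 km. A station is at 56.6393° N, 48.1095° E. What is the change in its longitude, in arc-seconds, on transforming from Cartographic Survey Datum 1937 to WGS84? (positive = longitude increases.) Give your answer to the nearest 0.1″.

sin φ = 0.835225, cos φ = 0.549908, sin λ = 0.744422, cos λ = 0.667709.
East component: ΔE = −sin λ·ΔX + cos λ·ΔY = −(0.744422)(-365) + (0.667709)(-494) = -58.13 m.
1° of latitude spans πR/180 = 111195 m; at latitude φ, 1° of longitude spans that × cos φ = 61147.0 m, so Δλ = -58.13 / 61147.0 × 3600 = -3.423″.

Δλ = -3.4″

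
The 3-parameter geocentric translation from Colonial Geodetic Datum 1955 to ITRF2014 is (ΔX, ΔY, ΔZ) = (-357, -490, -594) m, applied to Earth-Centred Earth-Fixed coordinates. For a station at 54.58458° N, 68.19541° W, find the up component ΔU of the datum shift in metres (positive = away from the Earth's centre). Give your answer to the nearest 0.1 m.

ΔU = -297.3 m

The local up (radial) axis is (cos φ cos λ, cos φ sin λ, sin φ), giving ΔU = -76.845 + 263.640 − 484.093 = -297.30 m.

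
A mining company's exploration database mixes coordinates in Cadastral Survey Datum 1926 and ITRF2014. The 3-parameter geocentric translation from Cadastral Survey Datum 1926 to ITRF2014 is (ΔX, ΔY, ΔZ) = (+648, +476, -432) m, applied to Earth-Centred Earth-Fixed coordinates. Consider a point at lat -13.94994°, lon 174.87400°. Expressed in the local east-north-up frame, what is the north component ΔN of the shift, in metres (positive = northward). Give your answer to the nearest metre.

The local north axis is (−sin φ cos λ, −sin φ sin λ, cos φ), giving ΔN = -155.591 + 10.253 − 419.259 = -564.60 m.

ΔN = -565 m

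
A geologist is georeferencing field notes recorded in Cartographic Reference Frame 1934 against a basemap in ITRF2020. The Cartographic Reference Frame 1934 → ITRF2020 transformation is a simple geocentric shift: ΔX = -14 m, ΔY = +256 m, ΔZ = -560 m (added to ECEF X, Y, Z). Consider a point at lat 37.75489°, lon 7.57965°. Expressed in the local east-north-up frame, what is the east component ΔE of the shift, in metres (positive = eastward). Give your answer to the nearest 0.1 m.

ΔE = 255.6 m

At φ = 37.75489°, λ = 7.57965°: sin φ = 0.612285, cos φ = 0.790637, sin λ = 0.131904, cos λ = 0.991262.
ΔE = −sin λ·ΔX + cos λ·ΔY = −(0.131904)·(-14) + (0.991262)·(256) = 255.61 m.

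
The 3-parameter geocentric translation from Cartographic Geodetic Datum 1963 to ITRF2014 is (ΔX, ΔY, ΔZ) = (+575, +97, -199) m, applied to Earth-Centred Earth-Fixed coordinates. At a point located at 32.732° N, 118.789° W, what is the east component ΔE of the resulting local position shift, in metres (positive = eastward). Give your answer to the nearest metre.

ΔE = 457 m

The local east axis at (φ, λ) is (−sin λ, cos λ, 0), so ΔE = −sin(-118.789°)·575 + cos(-118.789°)·97 = 457.22 m.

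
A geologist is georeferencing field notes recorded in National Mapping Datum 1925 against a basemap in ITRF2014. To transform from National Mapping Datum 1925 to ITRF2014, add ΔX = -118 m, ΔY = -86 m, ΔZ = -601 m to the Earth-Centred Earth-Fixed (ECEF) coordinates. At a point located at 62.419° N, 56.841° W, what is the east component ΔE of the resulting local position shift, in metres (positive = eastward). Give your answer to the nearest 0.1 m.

At φ = 62.419°, λ = -56.841°: sin φ = 0.886357, cos φ = 0.463002, sin λ = -0.837156, cos λ = 0.546964.
ΔE = −sin λ·ΔX + cos λ·ΔY = −(-0.837156)·(-118) + (0.546964)·(-86) = -145.82 m.

ΔE = -145.8 m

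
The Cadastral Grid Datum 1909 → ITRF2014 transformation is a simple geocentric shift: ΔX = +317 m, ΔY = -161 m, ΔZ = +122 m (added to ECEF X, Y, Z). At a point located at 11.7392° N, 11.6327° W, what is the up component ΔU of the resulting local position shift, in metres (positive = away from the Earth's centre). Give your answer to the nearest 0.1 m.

ΔU = 360.6 m

The local up (radial) axis is (cos φ cos λ, cos φ sin λ, sin φ), giving ΔU = 303.995 + 31.785 + 24.822 = 360.60 m.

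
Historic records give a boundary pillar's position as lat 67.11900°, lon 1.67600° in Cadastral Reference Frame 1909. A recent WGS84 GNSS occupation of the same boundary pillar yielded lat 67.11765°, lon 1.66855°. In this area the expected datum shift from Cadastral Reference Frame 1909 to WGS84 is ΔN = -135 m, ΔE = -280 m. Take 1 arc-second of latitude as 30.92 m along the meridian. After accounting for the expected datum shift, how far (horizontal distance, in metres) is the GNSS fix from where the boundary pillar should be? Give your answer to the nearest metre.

Observed coordinate differences: Δφ = -0.00135°, Δλ = -0.00745°.
Converting to metres (1° lat = 111312 m, cos φ = 0.388818): observed ΔN = -150.3 m, observed ΔE = -322.4 m.
Subtracting the expected shift leaves a residual of -150.3 − (-135) = -15.3 m north and -322.4 − (-280) = -42.4 m east.
Residual distance = √((-15.3)² + (-42.4)²) = 45.1 m.

45 m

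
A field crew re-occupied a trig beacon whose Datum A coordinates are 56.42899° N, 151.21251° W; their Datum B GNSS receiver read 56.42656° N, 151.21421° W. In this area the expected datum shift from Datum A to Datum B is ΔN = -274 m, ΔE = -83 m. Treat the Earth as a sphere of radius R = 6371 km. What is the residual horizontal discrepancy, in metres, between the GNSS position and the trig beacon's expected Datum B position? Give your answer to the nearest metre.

22 m

Observed coordinate differences: Δφ = -0.00243°, Δλ = -0.00170°.
Converting to metres (1° lat = 111195 m, cos φ = 0.552970): observed ΔN = -270.2 m, observed ΔE = -104.5 m.
Subtracting the expected shift leaves a residual of -270.2 − (-274) = 3.8 m north and -104.5 − (-83) = -21.5 m east.
Residual distance = √(3.8² + (-21.5)²) = 21.9 m.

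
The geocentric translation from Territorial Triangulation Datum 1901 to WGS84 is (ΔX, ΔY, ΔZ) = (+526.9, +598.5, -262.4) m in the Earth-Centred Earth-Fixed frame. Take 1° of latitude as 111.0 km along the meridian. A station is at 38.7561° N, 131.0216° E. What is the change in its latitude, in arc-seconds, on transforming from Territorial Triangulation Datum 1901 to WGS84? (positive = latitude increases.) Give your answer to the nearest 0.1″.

sin φ = 0.626006, cos φ = 0.779818, sin λ = 0.754462, cos λ = -0.656344.
North component: ΔN = −sin φ cos λ·ΔX − sin φ sin λ·ΔY + cos φ·ΔZ = −(0.626006)(-0.656344)(526.9) − (0.626006)(0.754462)(598.5) + (0.779818)(-262.4) = -270.80 m.
1° of latitude spans 111000 m, so Δφ = -270.80 / 111000 × 3600 = -8.783″.

Δφ = -8.8″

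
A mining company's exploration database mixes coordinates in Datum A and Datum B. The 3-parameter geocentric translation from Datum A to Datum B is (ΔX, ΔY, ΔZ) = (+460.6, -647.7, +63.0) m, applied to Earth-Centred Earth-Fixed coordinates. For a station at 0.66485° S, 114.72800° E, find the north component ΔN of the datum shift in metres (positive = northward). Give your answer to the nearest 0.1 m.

ΔN = 53.9 m

At φ = -0.66485°, λ = 114.72800°: sin φ = -0.011604, cos φ = 0.999933, sin λ = 0.908304, cos λ = -0.418311.
ΔN = −sin φ cos λ·ΔX − sin φ sin λ·ΔY + cos φ·ΔZ = −(-0.011604)(-0.418311)(460.6) − (-0.011604)(0.908304)(-647.7) + (0.999933)(63.0) = 53.93 m.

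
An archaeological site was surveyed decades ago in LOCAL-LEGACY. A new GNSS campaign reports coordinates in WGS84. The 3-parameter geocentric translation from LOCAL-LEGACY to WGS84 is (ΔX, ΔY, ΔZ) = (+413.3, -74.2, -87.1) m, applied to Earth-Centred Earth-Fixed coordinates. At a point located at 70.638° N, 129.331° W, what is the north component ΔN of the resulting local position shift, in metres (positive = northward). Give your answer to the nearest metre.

At φ = 70.638°, λ = -129.331°: sin φ = 0.943443, cos φ = 0.331535, sin λ = -0.773497, cos λ = -0.633799.
ΔN = −sin φ cos λ·ΔX − sin φ sin λ·ΔY + cos φ·ΔZ = −(0.943443)(-0.633799)(413.3) − (0.943443)(-0.773497)(-74.2) + (0.331535)(-87.1) = 164.11 m.

ΔN = 164 m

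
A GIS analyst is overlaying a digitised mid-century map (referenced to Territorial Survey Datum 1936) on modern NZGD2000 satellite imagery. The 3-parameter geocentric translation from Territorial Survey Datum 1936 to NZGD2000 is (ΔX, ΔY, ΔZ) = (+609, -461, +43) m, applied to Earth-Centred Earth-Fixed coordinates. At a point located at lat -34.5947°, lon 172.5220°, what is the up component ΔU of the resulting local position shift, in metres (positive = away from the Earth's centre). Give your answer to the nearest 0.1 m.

ΔU = -570.9 m

At φ = -34.5947°, λ = 172.5220°: sin φ = -0.567768, cos φ = 0.823189, sin λ = 0.130145, cos λ = -0.991495.
ΔU = cos φ cos λ·ΔX + cos φ sin λ·ΔY + sin φ·ΔZ = (0.823189)(-0.991495)(609) + (0.823189)(0.130145)(-461) + (-0.567768)(43) = -570.86 m.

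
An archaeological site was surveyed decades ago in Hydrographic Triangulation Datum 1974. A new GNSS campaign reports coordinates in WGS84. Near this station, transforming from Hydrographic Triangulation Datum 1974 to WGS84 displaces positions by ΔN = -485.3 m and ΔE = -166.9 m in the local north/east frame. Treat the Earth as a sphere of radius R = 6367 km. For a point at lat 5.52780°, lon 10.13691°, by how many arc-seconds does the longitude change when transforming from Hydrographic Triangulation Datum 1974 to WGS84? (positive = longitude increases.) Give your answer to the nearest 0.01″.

At latitude 5.52780°, cos φ = 0.995350.
One radian of longitude at latitude φ spans R cos φ, so Δλ = ΔE / (R cos φ) = -166.9 / (6367000 × 0.995350) = -2.6336e-05 rad = -5.432″.

Δλ = -5.43″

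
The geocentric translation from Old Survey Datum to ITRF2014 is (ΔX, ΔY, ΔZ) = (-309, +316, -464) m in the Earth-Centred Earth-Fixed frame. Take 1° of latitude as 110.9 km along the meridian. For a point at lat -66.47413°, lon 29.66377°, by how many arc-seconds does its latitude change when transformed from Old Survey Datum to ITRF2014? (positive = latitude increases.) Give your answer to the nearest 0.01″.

sin φ = -0.916880, cos φ = 0.399163, sin λ = 0.494909, cos λ = 0.868945.
North component: ΔN = −sin φ cos λ·ΔX − sin φ sin λ·ΔY + cos φ·ΔZ = −(-0.916880)(0.868945)(-309) − (-0.916880)(0.494909)(316) + (0.399163)(-464) = -288.01 m.
1° of latitude spans 110900 m, so Δφ = -288.01 / 110900 × 3600 = -9.349″.

Δφ = -9.35″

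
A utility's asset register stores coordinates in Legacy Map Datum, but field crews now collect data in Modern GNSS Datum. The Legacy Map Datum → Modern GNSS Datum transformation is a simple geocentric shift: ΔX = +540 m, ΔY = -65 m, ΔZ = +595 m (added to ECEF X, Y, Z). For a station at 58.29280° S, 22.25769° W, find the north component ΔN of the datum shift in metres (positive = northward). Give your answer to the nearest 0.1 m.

At φ = -58.29280°, λ = -22.25769°: sin φ = -0.850745, cos φ = 0.525579, sin λ = -0.378773, cos λ = 0.925490.
ΔN = −sin φ cos λ·ΔX − sin φ sin λ·ΔY + cos φ·ΔZ = −(-0.850745)(0.925490)(540) − (-0.850745)(-0.378773)(-65) + (0.525579)(595) = 758.84 m.

ΔN = 758.8 m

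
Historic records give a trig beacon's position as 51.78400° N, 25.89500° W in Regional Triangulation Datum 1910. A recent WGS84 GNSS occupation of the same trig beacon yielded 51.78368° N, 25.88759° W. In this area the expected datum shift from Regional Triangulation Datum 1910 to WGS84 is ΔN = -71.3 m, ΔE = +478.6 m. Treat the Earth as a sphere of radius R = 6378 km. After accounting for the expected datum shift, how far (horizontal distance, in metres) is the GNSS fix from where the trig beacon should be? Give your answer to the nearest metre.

48 m

Observed coordinate differences: Δφ = -0.00032°, Δλ = +0.00741°.
Converting to metres (1° lat = 111317 m, cos φ = 0.618628): observed ΔN = -35.6 m, observed ΔE = 510.3 m.
Subtracting the expected shift leaves a residual of -35.6 − (-71.3) = 35.7 m north and 510.3 − (478.6) = 31.7 m east.
Residual distance = √(35.7² + 31.7²) = 47.7 m.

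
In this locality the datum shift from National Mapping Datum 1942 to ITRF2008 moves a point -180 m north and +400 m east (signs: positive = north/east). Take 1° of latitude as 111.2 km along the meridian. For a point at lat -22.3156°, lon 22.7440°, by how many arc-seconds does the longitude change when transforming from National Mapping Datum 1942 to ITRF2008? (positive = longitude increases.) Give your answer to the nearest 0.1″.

Δλ = 14.0″

At latitude -22.3156°, cos φ = 0.925106.
1° of longitude at this latitude = 111.2 × cos φ = 102.87 km, so Δλ = 400.0 / 102871.8 = 0.0038883° = 13.998″.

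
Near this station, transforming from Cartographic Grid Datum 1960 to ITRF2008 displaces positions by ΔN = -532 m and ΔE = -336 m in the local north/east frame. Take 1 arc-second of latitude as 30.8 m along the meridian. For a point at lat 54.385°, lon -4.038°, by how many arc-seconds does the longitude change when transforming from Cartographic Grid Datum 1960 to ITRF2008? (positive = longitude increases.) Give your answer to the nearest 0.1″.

Δλ = -18.7″

At latitude 54.385°, cos φ = 0.582336.
1″ of longitude at this latitude = 30.80 × cos φ = 17.9359 m, so Δλ = -336.0 / 17.9359 = -18.733″.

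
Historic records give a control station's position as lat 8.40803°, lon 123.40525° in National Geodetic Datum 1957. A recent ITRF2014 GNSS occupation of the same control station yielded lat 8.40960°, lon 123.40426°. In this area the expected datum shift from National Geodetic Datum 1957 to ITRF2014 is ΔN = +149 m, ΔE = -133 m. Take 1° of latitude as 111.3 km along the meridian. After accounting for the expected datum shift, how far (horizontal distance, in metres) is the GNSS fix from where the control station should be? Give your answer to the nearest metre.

35 m

Observed coordinate differences: Δφ = +0.00157°, Δλ = -0.00099°.
Converting to metres (1° lat = 111300 m, cos φ = 0.989252): observed ΔN = 174.7 m, observed ΔE = -109.0 m.
Subtracting the expected shift leaves a residual of 174.7 − (149) = 25.7 m north and -109.0 − (-133) = 24.0 m east.
Residual distance = √(25.7² + 24.0²) = 35.2 m.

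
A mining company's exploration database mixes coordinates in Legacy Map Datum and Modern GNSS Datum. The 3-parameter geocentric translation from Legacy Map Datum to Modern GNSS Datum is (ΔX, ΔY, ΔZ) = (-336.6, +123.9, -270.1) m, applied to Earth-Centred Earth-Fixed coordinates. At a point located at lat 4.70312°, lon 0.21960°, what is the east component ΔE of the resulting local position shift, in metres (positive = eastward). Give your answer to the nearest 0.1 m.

ΔE = 125.2 m

At φ = 4.70312°, λ = 0.21960°: sin φ = 0.081993, cos φ = 0.996633, sin λ = 0.003833, cos λ = 0.999993.
ΔE = −sin λ·ΔX + cos λ·ΔY = −(0.003833)·(-336.6) + (0.999993)·(123.9) = 125.19 m.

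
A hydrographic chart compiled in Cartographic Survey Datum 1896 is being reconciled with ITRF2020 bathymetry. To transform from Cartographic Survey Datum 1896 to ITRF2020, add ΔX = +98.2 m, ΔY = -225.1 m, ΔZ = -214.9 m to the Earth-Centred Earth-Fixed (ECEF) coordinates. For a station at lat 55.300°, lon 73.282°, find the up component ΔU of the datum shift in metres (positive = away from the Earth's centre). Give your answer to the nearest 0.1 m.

ΔU = -283.3 m

The local up (radial) axis is (cos φ cos λ, cos φ sin λ, sin φ), giving ΔU = 16.081 − 122.728 − 176.679 = -283.33 m.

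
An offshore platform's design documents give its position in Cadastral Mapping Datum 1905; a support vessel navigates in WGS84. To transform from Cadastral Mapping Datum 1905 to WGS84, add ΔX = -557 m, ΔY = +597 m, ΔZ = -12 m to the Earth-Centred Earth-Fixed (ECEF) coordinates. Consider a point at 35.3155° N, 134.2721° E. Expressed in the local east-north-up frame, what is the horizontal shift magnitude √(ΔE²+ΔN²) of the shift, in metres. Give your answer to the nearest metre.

482 m

At φ = 35.3155°, λ = 134.2721°: sin φ = 0.578078, cos φ = 0.815981, sin λ = 0.716033, cos λ = -0.698067.
ΔE = −sin λ·ΔX + cos λ·ΔY = −(0.716033)·(-557) + (-0.698067)·(597) = -17.92 m.
ΔN = −sin φ cos λ·ΔX − sin φ sin λ·ΔY + cos φ·ΔZ = −(0.578078)(-0.698067)(-557) − (0.578078)(0.716033)(597) + (0.815981)(-12) = -481.67 m.
Horizontal magnitude = √(ΔE² + ΔN²) = √((-17.92)² + (-481.67)²) = 482.01 m.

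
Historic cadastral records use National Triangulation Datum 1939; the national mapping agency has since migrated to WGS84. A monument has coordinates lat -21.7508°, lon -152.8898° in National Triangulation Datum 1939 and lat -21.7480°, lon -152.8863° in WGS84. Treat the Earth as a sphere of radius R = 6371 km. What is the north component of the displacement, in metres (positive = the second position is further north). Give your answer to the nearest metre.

Δφ = -21.7480° − -21.7508° = +0.0028°; Δλ = -152.8863° − -152.8898° = +0.0035°.
1° along a meridian = πR/180 = 111195 m.
ΔN = Δφ × 111195 = 311.3 m; ΔE = Δλ × 111195 × cos(-21.7508°) = +0.0035 × 111195 × 0.928804 = 361.5 m.

ΔN = 311 m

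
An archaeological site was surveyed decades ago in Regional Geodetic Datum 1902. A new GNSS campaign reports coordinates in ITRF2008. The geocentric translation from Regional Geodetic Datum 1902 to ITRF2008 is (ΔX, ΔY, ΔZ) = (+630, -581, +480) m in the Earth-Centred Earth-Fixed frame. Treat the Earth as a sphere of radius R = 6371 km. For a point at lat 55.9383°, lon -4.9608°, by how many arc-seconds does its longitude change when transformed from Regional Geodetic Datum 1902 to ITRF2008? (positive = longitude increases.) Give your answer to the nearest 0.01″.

sin φ = 0.828435, cos φ = 0.560085, sin λ = -0.086474, cos λ = 0.996254.
East component: ΔE = −sin λ·ΔX + cos λ·ΔY = −(-0.086474)(630) + (0.996254)(-581) = -524.34 m.
1° of latitude spans πR/180 = 111195 m; at latitude φ, 1° of longitude spans that × cos φ = 62278.6 m, so Δλ = -524.34 / 62278.6 × 3600 = -30.310″.

Δλ = -30.31″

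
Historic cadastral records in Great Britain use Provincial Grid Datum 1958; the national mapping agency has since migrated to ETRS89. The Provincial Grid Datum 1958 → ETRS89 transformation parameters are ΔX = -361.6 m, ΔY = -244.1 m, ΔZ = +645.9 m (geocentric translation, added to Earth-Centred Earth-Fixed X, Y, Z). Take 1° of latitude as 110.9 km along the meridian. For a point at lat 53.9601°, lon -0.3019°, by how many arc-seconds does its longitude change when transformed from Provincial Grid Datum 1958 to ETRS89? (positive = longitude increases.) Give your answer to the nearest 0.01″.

sin φ = 0.808607, cos φ = 0.588348, sin λ = -0.005269, cos λ = 0.999986.
East component: ΔE = −sin λ·ΔX + cos λ·ΔY = −(-0.005269)(-361.6) + (0.999986)(-244.1) = -246.00 m.
1° of latitude spans 110900 m; at latitude φ, 1° of longitude spans that × cos φ = 65247.8 m, so Δλ = -246.00 / 65247.8 × 3600 = -13.573″.

Δλ = -13.57″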